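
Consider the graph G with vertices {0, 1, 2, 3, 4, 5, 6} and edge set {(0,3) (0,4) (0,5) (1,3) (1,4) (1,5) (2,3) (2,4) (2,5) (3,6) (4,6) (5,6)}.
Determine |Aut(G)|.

The vertices split by degree into {3, 4, 5} (degree 4) and {0, 1, 2, 6} (degree 3); every edge runs between the two parts, so G is the complete bipartite graph K_{3,4}. The parts have unequal sizes, so no automorphism swaps them; each part is permuted independently, giving S_3 × S_4 of order 3!·4! = 144.

144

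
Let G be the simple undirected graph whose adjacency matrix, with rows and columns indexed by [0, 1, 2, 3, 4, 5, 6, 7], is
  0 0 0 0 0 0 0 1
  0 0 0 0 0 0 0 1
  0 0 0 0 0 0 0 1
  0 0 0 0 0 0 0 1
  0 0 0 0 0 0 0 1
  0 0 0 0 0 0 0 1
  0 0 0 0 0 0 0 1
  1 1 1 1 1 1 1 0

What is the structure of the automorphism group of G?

the symmetric group on 7 letters

Vertex 7 has degree 7 and every other vertex has degree 1, so G is the star K_{1,7} with centre 7. The 7 leaves are pairwise interchangeable while the centre is fixed, giving Aut(G) = S_7.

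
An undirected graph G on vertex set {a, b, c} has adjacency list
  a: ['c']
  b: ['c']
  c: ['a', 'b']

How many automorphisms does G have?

The degree sequence is [1, 1, 2]; the two degree-1 vertices a and b are the ends of a path, so G = P_3. The only nontrivial automorphism of a path is the end-to-end reflection, so Aut(G) ≅ Z_2.

2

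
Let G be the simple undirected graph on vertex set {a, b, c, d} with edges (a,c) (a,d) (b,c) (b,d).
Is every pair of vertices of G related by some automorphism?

Yes

G is 2-regular and bipartite on 2^2 = 4 vertices with girth 4; it is the hypercube graph Q_2. Aut(Q_2) consists of the signed permutations of the 2 coordinate axes: 2! permutations times 2^2 sign flips, so |Aut| = 2^2·2! = 8. This group acts transitively on the 4 vertices.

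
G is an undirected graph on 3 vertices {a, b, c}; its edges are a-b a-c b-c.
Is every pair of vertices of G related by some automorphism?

Yes

All 3 vertices are pairwise adjacent: G = K_3. Every bijection on the vertex set is an automorphism of K_3; hence Aut(K_3) ≅ S_3, order 6. This group acts transitively on the 3 vertices.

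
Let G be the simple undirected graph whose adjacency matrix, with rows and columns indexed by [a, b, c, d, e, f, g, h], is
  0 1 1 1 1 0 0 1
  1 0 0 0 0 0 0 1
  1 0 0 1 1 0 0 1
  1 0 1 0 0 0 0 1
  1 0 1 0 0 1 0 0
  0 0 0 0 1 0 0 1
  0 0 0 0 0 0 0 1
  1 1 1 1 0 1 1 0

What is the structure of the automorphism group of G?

{e}

Degrees alone do not determine every vertex (e.g. b and f both have degree 2), but their neighbour-degree multisets differ: N(b) has degrees [5, 6] while N(f) has degrees [3, 6]. Repeating this refinement separates all vertices, so the only automorphism is the identity.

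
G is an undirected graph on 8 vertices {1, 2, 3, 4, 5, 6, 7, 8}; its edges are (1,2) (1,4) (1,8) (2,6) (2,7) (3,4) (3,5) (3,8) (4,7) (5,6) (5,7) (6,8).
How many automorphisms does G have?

G is 3-regular and bipartite on 2^3 = 8 vertices with girth 4; it is the hypercube graph Q_3. Aut(Q_3) consists of the signed permutations of the 3 coordinate axes: 3! permutations times 2^3 sign flips, so |Aut| = 2^3·3! = 48.

48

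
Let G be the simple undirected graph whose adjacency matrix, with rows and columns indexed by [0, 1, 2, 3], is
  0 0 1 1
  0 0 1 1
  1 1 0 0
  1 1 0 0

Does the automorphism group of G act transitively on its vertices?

Yes

G is 2-regular and bipartite on 2^2 = 4 vertices with girth 4; it is the hypercube graph Q_2. Aut(Q_2) consists of the signed permutations of the 2 coordinate axes: 2! permutations times 2^2 sign flips, so |Aut| = 2^2·2! = 8. This group acts transitively on the 4 vertices.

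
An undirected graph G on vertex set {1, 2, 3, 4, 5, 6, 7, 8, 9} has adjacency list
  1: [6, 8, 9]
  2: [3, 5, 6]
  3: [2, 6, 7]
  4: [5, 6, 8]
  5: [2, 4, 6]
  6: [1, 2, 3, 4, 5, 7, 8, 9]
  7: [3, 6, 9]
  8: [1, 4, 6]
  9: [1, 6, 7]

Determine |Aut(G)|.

Vertex 6 is the unique vertex of degree 8; the remaining 8 vertices each have degree 3 and induce a cycle, so G is the wheel on 9 vertices with hub 6. With the hub fixed, the remaining symmetry is that of the rim cycle C_8, giving the dihedral group D_8.

16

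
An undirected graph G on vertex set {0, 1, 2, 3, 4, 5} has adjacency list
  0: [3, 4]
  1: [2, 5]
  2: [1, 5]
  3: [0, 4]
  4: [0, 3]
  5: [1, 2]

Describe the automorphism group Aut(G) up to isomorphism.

G has two connected components, {1, 2, 5} and {0, 3, 4}; each is 2-regular, so G = C_3 ⊔ C_3. Aut of a disjoint union of two copies of C_3 is the wreath product D_3 ≀ Z_2, of order 2·6² = 72.

D_3 ≀ Z_2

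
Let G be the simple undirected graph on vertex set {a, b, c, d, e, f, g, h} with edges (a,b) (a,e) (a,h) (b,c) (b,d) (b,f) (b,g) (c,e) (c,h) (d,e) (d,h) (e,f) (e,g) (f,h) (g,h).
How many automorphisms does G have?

The vertices split by degree into {b, e, h} (degree 5) and {a, c, d, f, g} (degree 3); every edge runs between the two parts, so G is the complete bipartite graph K_{3,5}. The parts have unequal sizes, so no automorphism swaps them; each part is permuted independently, giving S_5 × S_3 of order 5!·3! = 720.

720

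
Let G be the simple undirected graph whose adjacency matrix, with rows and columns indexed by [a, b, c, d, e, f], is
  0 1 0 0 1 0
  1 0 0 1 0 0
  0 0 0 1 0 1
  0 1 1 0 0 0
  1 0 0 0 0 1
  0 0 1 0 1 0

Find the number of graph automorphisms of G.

Every vertex has degree 2 and the graph is connected, so G is the 6-cycle C_6. C_6 has 6 rotations and 6 reflections, so Aut(C_6) ≅ D_6 of order 12.

12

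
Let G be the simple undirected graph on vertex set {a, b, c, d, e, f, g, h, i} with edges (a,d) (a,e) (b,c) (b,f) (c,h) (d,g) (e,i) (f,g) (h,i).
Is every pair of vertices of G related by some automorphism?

Yes

Every vertex has degree 2 and the graph is connected, so G is the 9-cycle C_9. C_9 has 9 rotations and 9 reflections, so Aut(C_9) ≅ D_9 of order 18. This group acts transitively on the 9 vertices.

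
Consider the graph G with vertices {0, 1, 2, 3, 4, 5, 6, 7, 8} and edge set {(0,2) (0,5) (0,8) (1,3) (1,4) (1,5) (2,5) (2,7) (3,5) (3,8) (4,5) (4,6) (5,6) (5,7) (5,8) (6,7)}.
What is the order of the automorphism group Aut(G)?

16

Vertex 5 is the unique vertex of degree 8; the remaining 8 vertices each have degree 3 and induce a cycle, so G is the wheel on 9 vertices with hub 5. Every automorphism fixes the hub and acts on the rim 8-cycle, so Aut(G) ≅ Aut(C_8) = D_8 of order 16.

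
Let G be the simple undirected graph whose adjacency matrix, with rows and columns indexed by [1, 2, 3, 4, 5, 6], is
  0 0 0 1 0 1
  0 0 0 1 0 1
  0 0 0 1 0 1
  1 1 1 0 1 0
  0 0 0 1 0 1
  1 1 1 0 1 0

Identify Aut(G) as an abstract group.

S_2 × S_4

The vertices split by degree into {4, 6} (degree 4) and {1, 2, 3, 5} (degree 2); every edge runs between the two parts, so G is the complete bipartite graph K_{2,4}. The parts have unequal sizes, so no automorphism swaps them; each part is permuted independently, giving S_2 × S_4 of order 2!·4! = 48.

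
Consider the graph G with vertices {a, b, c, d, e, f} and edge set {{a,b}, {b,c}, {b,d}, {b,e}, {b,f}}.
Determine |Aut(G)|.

Vertex b has degree 5 and every other vertex has degree 1, so G is the star K_{1,5} with centre b. Any automorphism fixes the centre and permutes the 5 leaves freely, so Aut(G) ≅ S_5 of order 5! = 120.

120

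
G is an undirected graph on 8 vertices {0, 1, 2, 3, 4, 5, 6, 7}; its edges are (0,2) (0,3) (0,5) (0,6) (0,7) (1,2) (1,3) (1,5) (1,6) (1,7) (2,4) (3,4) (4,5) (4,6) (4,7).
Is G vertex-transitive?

Automorphisms preserve degree, but G has vertices of degree 3 and vertices of degree 5; no automorphism maps one to the other, so G is not vertex-transitive.

No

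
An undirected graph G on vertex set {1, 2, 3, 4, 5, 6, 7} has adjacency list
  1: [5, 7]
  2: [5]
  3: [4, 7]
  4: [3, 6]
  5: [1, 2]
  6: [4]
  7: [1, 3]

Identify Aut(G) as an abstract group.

the cyclic group of order 2

The degree sequence is [2, 1, 2, 2, 2, 1, 2]; the two degree-1 vertices 2 and 6 are the ends of a path, so G = P_7. The only nontrivial automorphism of a path is the end-to-end reflection, so Aut(G) ≅ Z_2.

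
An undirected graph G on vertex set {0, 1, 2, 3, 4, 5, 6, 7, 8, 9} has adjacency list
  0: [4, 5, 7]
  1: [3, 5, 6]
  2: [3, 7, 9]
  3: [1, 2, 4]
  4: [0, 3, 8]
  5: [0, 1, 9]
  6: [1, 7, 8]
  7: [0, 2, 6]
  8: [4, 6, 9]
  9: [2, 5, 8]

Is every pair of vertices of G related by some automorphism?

Yes

G is 3-regular on 10 vertices with no triangles and no 4-cycles (girth 5): this is the Petersen graph. It is a classical fact that the Petersen graph has automorphism group S_5 (order 120), arising from its description as the Kneser graph K(5,2). This group acts transitively on the 10 vertices.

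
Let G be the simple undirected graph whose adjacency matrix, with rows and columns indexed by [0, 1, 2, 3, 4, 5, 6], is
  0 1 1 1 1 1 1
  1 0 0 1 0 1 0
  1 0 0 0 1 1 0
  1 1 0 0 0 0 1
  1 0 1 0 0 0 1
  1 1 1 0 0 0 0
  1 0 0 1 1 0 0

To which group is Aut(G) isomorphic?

Vertex 0 is the unique vertex of degree 6; the remaining 6 vertices each have degree 3 and induce a cycle, so G is the wheel on 7 vertices with hub 0. Every automorphism fixes the hub and acts on the rim 6-cycle, so Aut(G) ≅ Aut(C_6) = D_6 of order 12.

the dihedral group of order 12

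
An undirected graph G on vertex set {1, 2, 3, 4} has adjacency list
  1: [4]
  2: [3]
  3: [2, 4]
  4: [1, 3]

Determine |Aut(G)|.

The degree sequence is [1, 1, 2, 2]; the two degree-1 vertices 1 and 2 are the ends of a path, so G = P_4. The only nontrivial automorphism of a path is the end-to-end reflection, so Aut(G) ≅ Z_2.

2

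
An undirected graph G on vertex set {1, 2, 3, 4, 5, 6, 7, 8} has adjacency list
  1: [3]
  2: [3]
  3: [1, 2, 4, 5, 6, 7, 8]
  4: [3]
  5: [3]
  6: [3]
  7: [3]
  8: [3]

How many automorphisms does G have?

Vertex 3 has degree 7 and every other vertex has degree 1, so G is the star K_{1,7} with centre 3. Any automorphism fixes the centre and permutes the 7 leaves freely, so Aut(G) ≅ S_7 of order 7! = 5040.

5040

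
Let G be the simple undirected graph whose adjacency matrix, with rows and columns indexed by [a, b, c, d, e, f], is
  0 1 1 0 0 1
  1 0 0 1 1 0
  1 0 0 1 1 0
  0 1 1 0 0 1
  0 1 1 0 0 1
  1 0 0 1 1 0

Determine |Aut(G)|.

72

G is 3-regular and bipartite with parts {b, c, f} and {a, d, e} (each part is independent and every cross-pair is an edge), so G = K_{3,3}. Each part can be permuted independently (S_3 × S_3) and the two equal-size parts can also be swapped, giving (S_3 × S_3) ⋊ Z_2 of order 2·(3!)² = 72.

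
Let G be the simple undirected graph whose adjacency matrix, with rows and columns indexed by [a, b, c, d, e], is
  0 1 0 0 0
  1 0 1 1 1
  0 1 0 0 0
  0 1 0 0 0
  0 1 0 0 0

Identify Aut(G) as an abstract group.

S_4

Vertex b has degree 4 and every other vertex has degree 1, so G is the star K_{1,4} with centre b. Any automorphism fixes the centre and permutes the 4 leaves freely, so Aut(G) ≅ S_4 of order 4! = 24.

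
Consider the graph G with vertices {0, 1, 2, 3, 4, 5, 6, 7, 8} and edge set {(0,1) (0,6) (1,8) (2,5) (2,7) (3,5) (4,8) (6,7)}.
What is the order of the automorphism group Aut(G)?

The degree sequence is [2, 2, 2, 1, 1, 2, 2, 2, 2]; the two degree-1 vertices 3 and 4 are the ends of a path, so G = P_9. The only nontrivial automorphism of a path is the end-to-end reflection, so Aut(G) ≅ Z_2.

2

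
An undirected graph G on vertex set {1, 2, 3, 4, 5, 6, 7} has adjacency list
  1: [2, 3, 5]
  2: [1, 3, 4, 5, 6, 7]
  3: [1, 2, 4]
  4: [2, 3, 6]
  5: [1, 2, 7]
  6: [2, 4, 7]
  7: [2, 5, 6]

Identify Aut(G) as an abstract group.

the dihedral group of order 12

Vertex 2 is the unique vertex of degree 6; the remaining 6 vertices each have degree 3 and induce a cycle, so G is the wheel on 7 vertices with hub 2. With the hub fixed, the remaining symmetry is that of the rim cycle C_6, giving the dihedral group D_6.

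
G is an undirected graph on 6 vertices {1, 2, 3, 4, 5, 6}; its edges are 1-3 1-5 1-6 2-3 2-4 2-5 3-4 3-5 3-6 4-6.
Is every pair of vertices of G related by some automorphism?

No

Vertex 3 is the only vertex of degree 5, so every automorphism fixes it; G is not vertex-transitive.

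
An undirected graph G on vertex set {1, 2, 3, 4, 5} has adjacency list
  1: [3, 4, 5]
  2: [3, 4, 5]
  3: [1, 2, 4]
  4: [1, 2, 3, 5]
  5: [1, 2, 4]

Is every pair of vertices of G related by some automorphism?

Vertex 4 is the only vertex of degree 4, so every automorphism fixes it; G is not vertex-transitive.

No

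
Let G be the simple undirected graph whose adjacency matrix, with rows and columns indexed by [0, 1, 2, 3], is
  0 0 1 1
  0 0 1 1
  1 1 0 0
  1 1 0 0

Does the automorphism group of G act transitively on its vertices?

G is 2-regular and bipartite on 2^2 = 4 vertices with girth 4; it is the hypercube graph Q_2. The symmetry group of the 2-cube is the hyperoctahedral group B_2 = Z_2 ≀ S_2, of order 2^2·2! = 8. This group acts transitively on the 4 vertices.

Yes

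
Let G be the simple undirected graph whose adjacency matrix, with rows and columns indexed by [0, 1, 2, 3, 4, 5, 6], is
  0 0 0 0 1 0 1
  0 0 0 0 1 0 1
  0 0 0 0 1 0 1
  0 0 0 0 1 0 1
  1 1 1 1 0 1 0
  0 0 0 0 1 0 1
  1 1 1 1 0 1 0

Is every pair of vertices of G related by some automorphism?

Automorphisms preserve degree, but G has vertices of degree 2 and vertices of degree 5; no automorphism maps one to the other, so G is not vertex-transitive.

No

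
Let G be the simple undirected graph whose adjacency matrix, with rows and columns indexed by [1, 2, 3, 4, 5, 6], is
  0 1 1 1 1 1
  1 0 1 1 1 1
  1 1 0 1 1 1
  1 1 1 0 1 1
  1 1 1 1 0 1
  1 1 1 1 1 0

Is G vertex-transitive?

Yes

Every vertex has degree 5, so G is the complete graph K_6. Every bijection on the vertex set is an automorphism of K_6; hence Aut(K_6) ≅ S_6, order 720. Under this action every vertex can be carried to every other, so G is vertex-transitive.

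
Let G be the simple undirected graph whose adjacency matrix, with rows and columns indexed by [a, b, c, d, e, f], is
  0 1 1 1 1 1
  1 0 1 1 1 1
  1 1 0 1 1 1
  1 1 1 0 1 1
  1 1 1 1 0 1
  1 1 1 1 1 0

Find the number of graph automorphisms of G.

All 6 vertices are pairwise adjacent: G = K_6. Any permutation of the 6 vertices preserves K_6, so Aut(K_6) = S_6 of order 6! = 720.

720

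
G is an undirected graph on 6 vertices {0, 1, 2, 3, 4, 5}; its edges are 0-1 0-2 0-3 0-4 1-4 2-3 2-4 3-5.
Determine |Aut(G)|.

Degrees alone do not determine every vertex (e.g. 2 and 3 both have degree 3), but their neighbour-degree multisets differ: N(2) has degrees [3, 3, 4] while N(3) has degrees [1, 3, 4]. Repeating this refinement separates all vertices, so the only automorphism is the identity.

1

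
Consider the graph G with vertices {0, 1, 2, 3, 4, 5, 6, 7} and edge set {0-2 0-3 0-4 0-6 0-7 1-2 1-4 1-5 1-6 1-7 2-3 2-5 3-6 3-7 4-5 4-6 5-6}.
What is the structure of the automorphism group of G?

the trivial group

The degree sequence is [5, 5, 4, 4, 4, 4, 5, 3]. Checking the degree-preserving permutations of the vertex set shows that none except the identity preserves every edge, so Aut(G) is trivial.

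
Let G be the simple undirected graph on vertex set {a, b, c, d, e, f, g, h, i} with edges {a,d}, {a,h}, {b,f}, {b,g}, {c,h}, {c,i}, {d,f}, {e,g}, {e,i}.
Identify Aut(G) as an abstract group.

the dihedral group of order 18

Every vertex has degree 2 and the graph is connected, so G is the 9-cycle C_9. The automorphisms of the 9-cycle are exactly the symmetries of a regular 9-gon: the dihedral group D_9, |D_9| = 18.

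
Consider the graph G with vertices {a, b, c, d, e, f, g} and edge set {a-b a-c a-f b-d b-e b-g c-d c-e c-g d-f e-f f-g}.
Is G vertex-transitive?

Automorphisms preserve degree, but G has vertices of degree 3 and vertices of degree 4; no automorphism maps one to the other, so G is not vertex-transitive.

No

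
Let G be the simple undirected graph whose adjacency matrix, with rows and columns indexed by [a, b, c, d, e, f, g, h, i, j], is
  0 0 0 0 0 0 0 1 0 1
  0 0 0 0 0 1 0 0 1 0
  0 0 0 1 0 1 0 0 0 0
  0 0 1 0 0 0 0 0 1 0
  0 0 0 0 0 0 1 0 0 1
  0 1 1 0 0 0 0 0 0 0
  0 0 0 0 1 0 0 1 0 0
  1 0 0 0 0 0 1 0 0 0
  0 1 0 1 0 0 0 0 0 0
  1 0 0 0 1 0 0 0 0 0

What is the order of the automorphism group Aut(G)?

G has two connected components, {b, c, d, f, i} and {a, e, g, h, j}; each is 2-regular, so G = C_5 ⊔ C_5. With two isomorphic components, Aut(G) = Aut(C_5) ≀ S_2 = (D_5 × D_5) ⋊ Z_2: permute each cycle by D_5, then optionally swap the two cycles. Order 2·(2·5)² = 200.

200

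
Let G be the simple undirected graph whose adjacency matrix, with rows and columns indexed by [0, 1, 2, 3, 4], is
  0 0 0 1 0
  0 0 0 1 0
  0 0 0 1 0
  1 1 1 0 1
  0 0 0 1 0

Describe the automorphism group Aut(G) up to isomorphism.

Vertex 3 has degree 4 and every other vertex has degree 1, so G is the star K_{1,4} with centre 3. The 4 leaves are pairwise interchangeable while the centre is fixed, giving Aut(G) = S_4.

the symmetric group on 4 letters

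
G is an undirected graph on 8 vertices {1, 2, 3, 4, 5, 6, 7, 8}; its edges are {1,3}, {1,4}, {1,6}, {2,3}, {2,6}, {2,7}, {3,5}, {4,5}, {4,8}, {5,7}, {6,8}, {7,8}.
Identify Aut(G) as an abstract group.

G is 3-regular and bipartite on 2^3 = 8 vertices with girth 4; it is the hypercube graph Q_3. Aut(Q_3) consists of the signed permutations of the 3 coordinate axes: 3! permutations times 2^3 sign flips, so |Aut| = 2^3·3! = 48.

the hyperoctahedral group B_3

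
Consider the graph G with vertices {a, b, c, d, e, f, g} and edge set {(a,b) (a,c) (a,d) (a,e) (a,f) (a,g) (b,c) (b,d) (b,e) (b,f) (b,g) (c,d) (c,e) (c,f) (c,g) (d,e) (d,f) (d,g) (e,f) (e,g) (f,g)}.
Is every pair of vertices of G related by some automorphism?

Yes

Every vertex has degree 6, so G is the complete graph K_7. Any permutation of the 7 vertices preserves K_7, so Aut(K_7) = S_7 of order 7! = 5040. This group acts transitively on the 7 vertices.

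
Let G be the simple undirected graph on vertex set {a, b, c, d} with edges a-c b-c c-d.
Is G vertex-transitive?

No

Vertex c is the only vertex of degree 3, so every automorphism fixes it; G is not vertex-transitive.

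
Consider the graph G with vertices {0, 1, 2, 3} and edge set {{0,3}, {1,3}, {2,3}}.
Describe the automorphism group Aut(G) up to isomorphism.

Vertex 3 has degree 3 and every other vertex has degree 1, so G is the star K_{1,3} with centre 3. Any automorphism fixes the centre and permutes the 3 leaves freely, so Aut(G) ≅ S_3 of order 3! = 6.

S_3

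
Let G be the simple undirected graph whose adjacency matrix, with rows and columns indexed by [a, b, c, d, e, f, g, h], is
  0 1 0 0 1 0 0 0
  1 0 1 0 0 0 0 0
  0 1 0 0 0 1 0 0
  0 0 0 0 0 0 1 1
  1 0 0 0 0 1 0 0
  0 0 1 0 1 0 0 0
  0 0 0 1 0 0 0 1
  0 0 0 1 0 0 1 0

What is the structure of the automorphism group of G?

D_3 × D_5

G has two connected components, {a, b, c, e, f} and {d, g, h}; each is 2-regular, so G = C_5 ⊔ C_3. No automorphism exchanges components of different sizes, hence Aut(G) is the direct product D_3 × D_5, order 60.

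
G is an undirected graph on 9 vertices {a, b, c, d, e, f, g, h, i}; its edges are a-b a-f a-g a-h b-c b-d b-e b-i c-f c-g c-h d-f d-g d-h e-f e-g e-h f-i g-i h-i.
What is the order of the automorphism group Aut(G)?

2880

The vertices split by degree into {b, f, g, h} (degree 5) and {a, c, d, e, i} (degree 4); every edge runs between the two parts, so G is the complete bipartite graph K_{4,5}. Automorphisms preserve the bipartition setwise (since the parts differ in size) and act as S_5 × S_4 within it; |Aut| = 2880.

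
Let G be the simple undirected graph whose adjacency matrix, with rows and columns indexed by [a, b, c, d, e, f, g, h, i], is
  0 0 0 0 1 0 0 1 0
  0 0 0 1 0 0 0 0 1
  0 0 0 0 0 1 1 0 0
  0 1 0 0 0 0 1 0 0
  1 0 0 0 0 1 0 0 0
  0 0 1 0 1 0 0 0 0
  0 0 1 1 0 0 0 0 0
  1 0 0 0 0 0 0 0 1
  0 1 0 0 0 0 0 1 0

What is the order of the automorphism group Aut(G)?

18

G is 2-regular and connected on 9 vertices, i.e. the cycle C_9. C_9 has 9 rotations and 9 reflections, so Aut(C_9) ≅ D_9 of order 18.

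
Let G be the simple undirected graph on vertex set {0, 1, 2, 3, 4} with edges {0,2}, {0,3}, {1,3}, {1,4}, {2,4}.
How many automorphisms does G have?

10

G is 2-regular and connected on 5 vertices, i.e. the cycle C_5. The automorphisms of the 5-cycle are exactly the symmetries of a regular 5-gon: the dihedral group D_5, |D_5| = 10.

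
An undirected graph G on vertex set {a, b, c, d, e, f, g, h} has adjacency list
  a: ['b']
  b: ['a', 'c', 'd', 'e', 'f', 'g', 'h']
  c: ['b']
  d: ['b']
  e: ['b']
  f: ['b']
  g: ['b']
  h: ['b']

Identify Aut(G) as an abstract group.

the symmetric group on 7 letters

Vertex b has degree 7 and every other vertex has degree 1, so G is the star K_{1,7} with centre b. Any automorphism fixes the centre and permutes the 7 leaves freely, so Aut(G) ≅ S_7 of order 7! = 5040.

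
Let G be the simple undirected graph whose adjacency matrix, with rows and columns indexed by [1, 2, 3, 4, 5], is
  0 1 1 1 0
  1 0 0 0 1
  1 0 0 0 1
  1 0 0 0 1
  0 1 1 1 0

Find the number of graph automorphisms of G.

12

The vertices split by degree into {1, 5} (degree 3) and {2, 3, 4} (degree 2); every edge runs between the two parts, so G is the complete bipartite graph K_{2,3}. The parts have unequal sizes, so no automorphism swaps them; each part is permuted independently, giving S_2 × S_3 of order 2!·3! = 12.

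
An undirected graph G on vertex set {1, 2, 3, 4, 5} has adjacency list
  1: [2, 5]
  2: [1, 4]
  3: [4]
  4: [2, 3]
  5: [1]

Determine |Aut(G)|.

The degree sequence is [2, 2, 1, 2, 1]; the two degree-1 vertices 3 and 5 are the ends of a path, so G = P_5. A path has exactly one nontrivial symmetry — reversal — giving Aut(G) of order 2.

2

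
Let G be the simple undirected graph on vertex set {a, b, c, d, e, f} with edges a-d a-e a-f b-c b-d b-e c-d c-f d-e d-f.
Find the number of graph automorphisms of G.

Vertex d is the unique vertex of degree 5; the remaining 5 vertices each have degree 3 and induce a cycle, so G is the wheel on 6 vertices with hub d. With the hub fixed, the remaining symmetry is that of the rim cycle C_5, giving the dihedral group D_5.

10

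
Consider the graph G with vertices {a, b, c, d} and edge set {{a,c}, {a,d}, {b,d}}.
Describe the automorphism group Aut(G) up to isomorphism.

The degree sequence is [2, 1, 1, 2]; the two degree-1 vertices b and c are the ends of a path, so G = P_4. A path has exactly one nontrivial symmetry — reversal — giving Aut(G) of order 2.

C_2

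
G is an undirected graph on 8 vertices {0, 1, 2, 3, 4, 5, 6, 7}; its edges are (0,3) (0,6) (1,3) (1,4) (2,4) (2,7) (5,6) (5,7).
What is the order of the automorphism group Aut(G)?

Every vertex has degree 2 and the graph is connected, so G is the 8-cycle C_8. The automorphisms of the 8-cycle are exactly the symmetries of a regular 8-gon: the dihedral group D_8, |D_8| = 16.

16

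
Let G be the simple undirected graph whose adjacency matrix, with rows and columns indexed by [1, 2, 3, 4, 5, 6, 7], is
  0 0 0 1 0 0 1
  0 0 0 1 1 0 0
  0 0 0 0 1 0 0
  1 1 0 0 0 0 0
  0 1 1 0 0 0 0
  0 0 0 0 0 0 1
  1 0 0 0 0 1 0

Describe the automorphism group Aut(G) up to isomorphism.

The degree sequence is [2, 2, 1, 2, 2, 1, 2]; the two degree-1 vertices 3 and 6 are the ends of a path, so G = P_7. A path has exactly one nontrivial symmetry — reversal — giving Aut(G) of order 2.

the cyclic group of order 2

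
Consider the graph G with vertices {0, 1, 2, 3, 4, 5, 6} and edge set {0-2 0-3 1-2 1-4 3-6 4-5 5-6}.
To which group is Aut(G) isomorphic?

the dihedral group of order 14

Every vertex has degree 2 and the graph is connected, so G is the 7-cycle C_7. C_7 has 7 rotations and 7 reflections, so Aut(C_7) ≅ D_7 of order 14.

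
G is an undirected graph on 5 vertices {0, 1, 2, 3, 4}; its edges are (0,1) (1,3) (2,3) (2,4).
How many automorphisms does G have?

The degree sequence is [1, 2, 2, 2, 1]; the two degree-1 vertices 0 and 4 are the ends of a path, so G = P_5. A path has exactly one nontrivial symmetry — reversal — giving Aut(G) of order 2.

2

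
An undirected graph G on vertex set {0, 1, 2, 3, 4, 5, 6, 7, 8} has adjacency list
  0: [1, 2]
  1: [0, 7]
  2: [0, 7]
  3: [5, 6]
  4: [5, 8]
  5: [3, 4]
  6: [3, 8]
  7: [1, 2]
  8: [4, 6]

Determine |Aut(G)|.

G has two connected components, {3, 4, 5, 6, 8} and {0, 1, 2, 7}; each is 2-regular, so G = C_5 ⊔ C_4. No automorphism exchanges components of different sizes, hence Aut(G) is the direct product D_5 × D_4, order 80.

80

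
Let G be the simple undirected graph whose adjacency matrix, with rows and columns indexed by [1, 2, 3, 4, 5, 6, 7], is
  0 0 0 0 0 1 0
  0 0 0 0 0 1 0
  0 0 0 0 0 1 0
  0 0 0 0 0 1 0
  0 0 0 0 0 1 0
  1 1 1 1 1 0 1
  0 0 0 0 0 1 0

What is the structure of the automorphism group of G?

Vertex 6 has degree 6 and every other vertex has degree 1, so G is the star K_{1,6} with centre 6. The 6 leaves are pairwise interchangeable while the centre is fixed, giving Aut(G) = S_6.

S_6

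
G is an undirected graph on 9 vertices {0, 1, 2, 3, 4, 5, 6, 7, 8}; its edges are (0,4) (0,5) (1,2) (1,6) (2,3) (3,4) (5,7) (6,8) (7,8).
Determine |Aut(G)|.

18

Every vertex has degree 2 and the graph is connected, so G is the 9-cycle C_9. The automorphisms of the 9-cycle are exactly the symmetries of a regular 9-gon: the dihedral group D_9, |D_9| = 18.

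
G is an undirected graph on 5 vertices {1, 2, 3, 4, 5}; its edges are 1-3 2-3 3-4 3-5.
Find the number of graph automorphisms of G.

24

Vertex 3 has degree 4 and every other vertex has degree 1, so G is the star K_{1,4} with centre 3. The 4 leaves are pairwise interchangeable while the centre is fixed, giving Aut(G) = S_4.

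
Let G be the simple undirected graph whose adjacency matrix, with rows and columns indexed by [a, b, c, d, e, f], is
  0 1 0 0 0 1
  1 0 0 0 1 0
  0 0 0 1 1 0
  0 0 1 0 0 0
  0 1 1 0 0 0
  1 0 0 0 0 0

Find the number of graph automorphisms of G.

2

The degree sequence is [2, 2, 2, 1, 2, 1]; the two degree-1 vertices d and f are the ends of a path, so G = P_6. A path has exactly one nontrivial symmetry — reversal — giving Aut(G) of order 2.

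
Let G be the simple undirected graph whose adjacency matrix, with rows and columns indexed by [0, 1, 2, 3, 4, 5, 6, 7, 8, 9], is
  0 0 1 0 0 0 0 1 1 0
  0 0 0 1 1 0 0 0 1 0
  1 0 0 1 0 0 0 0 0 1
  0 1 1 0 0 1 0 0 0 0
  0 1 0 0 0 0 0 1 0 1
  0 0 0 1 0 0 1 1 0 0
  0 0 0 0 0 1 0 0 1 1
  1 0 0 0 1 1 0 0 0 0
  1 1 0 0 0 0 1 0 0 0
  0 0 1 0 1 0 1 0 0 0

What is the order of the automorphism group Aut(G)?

120

G is 3-regular on 10 vertices with no triangles and no 4-cycles (girth 5): this is the Petersen graph. It is a classical fact that the Petersen graph has automorphism group S_5 (order 120), arising from its description as the Kneser graph K(5,2).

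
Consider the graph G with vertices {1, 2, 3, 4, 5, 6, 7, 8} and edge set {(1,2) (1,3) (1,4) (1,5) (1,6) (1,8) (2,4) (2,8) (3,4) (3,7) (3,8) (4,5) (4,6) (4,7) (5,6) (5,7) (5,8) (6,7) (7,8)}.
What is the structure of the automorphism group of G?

The degree sequence is [6, 3, 4, 6, 5, 4, 5, 5]. Checking the degree-preserving permutations of the vertex set shows that none except the identity preserves every edge, so Aut(G) is trivial.

1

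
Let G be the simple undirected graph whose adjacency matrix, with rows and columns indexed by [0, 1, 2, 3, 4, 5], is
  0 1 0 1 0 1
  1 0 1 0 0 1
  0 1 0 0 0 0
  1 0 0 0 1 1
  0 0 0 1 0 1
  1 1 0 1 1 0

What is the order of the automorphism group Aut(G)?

1

Degrees alone do not determine every vertex (e.g. 0 and 1 both have degree 3), but their neighbour-degree multisets differ: N(0) has degrees [3, 3, 4] while N(1) has degrees [1, 3, 4]. Repeating this refinement separates all vertices, so the only automorphism is the identity.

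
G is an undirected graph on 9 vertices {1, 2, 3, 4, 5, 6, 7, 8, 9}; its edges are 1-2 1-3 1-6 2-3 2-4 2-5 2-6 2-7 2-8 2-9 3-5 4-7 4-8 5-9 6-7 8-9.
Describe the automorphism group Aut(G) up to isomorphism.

Vertex 2 is the unique vertex of degree 8; the remaining 8 vertices each have degree 3 and induce a cycle, so G is the wheel on 9 vertices with hub 2. With the hub fixed, the remaining symmetry is that of the rim cycle C_8, giving the dihedral group D_8.

D_8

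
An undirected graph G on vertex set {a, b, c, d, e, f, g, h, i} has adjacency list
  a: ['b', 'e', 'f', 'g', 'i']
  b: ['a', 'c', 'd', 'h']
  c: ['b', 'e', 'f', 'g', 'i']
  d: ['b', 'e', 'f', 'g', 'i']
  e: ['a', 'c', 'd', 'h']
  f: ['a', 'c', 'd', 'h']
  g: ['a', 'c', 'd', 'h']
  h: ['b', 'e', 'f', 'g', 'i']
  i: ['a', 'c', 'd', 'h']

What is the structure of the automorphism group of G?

S_5 × S_4

The vertices split by degree into {a, c, d, h} (degree 5) and {b, e, f, g, i} (degree 4); every edge runs between the two parts, so G is the complete bipartite graph K_{4,5}. The parts have unequal sizes, so no automorphism swaps them; each part is permuted independently, giving S_5 × S_4 of order 5!·4! = 2880.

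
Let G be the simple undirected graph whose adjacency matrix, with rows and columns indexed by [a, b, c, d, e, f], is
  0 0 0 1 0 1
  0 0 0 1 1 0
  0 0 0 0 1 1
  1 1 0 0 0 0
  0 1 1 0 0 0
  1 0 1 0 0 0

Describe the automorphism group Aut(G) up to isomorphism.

Every vertex has degree 2 and the graph is connected, so G is the 6-cycle C_6. The automorphisms of the 6-cycle are exactly the symmetries of a regular 6-gon: the dihedral group D_6, |D_6| = 12.

the dihedral group of order 12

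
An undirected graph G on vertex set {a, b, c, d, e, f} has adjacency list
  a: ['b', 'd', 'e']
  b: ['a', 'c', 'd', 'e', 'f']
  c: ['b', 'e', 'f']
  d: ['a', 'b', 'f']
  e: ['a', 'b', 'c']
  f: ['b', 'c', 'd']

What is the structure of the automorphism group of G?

Vertex b is the unique vertex of degree 5; the remaining 5 vertices each have degree 3 and induce a cycle, so G is the wheel on 6 vertices with hub b. With the hub fixed, the remaining symmetry is that of the rim cycle C_5, giving the dihedral group D_5.

D_5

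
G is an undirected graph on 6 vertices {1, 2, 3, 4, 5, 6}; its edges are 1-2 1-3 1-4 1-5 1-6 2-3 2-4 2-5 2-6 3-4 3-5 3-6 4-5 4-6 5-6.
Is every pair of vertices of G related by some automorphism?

Every vertex has degree 5, so G is the complete graph K_6. Every bijection on the vertex set is an automorphism of K_6; hence Aut(K_6) ≅ S_6, order 720. Under this action every vertex can be carried to every other, so G is vertex-transitive.

Yes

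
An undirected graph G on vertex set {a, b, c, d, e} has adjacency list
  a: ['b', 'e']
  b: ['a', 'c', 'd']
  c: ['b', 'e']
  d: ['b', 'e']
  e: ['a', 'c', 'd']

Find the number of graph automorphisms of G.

12

The vertices split by degree into {b, e} (degree 3) and {a, c, d} (degree 2); every edge runs between the two parts, so G is the complete bipartite graph K_{2,3}. The parts have unequal sizes, so no automorphism swaps them; each part is permuted independently, giving S_2 × S_3 of order 2!·3! = 12.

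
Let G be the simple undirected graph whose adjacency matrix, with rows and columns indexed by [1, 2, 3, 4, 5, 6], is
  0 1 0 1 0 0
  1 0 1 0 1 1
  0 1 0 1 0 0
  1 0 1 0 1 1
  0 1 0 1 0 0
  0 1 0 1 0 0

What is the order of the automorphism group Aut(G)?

The vertices split by degree into {2, 4} (degree 4) and {1, 3, 5, 6} (degree 2); every edge runs between the two parts, so G is the complete bipartite graph K_{2,4}. The parts have unequal sizes, so no automorphism swaps them; each part is permuted independently, giving S_4 × S_2 of order 4!·2! = 48.

48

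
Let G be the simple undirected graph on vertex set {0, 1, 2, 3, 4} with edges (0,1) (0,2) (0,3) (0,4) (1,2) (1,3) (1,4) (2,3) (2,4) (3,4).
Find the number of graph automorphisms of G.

Every vertex has degree 4, so G is the complete graph K_5. Any permutation of the 5 vertices preserves K_5, so Aut(K_5) = S_5 of order 5! = 120.

120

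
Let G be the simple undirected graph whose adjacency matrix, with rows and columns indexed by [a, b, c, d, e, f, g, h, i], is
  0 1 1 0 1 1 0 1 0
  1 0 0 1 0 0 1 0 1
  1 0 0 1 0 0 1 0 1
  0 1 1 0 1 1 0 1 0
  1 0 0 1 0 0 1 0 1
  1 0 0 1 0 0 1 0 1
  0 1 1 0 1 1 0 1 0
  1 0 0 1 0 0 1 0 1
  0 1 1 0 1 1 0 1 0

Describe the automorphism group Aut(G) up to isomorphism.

S_5 × S_4

The vertices split by degree into {a, d, g, i} (degree 5) and {b, c, e, f, h} (degree 4); every edge runs between the two parts, so G is the complete bipartite graph K_{4,5}. The parts have unequal sizes, so no automorphism swaps them; each part is permuted independently, giving S_5 × S_4 of order 5!·4! = 2880.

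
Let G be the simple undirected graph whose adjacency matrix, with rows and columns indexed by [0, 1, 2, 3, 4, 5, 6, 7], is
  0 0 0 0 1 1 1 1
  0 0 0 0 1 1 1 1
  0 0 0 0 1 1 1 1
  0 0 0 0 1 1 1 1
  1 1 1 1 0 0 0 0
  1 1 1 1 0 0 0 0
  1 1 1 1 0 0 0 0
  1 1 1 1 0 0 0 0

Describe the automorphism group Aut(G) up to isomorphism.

G is 4-regular and bipartite with parts {0, 1, 2, 3} and {4, 5, 6, 7} (each part is independent and every cross-pair is an edge), so G = K_{4,4}. Aut(K_{4,4}) is the wreath product S_4 ≀ Z_2: permute within each part, then optionally swap the parts; |Aut| = 2·(4!)² = 1152.

S_4 ≀ Z_2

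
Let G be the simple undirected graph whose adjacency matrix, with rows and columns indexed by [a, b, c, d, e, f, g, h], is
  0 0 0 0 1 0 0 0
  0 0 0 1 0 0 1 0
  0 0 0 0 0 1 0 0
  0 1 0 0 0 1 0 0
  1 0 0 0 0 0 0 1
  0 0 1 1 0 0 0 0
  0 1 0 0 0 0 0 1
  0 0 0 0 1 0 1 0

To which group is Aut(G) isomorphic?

the cyclic group of order 2

The degree sequence is [1, 2, 1, 2, 2, 2, 2, 2]; the two degree-1 vertices a and c are the ends of a path, so G = P_8. The only nontrivial automorphism of a path is the end-to-end reflection, so Aut(G) ≅ Z_2.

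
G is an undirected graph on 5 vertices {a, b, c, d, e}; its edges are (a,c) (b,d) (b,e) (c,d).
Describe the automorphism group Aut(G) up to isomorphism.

C_2

The degree sequence is [1, 2, 2, 2, 1]; the two degree-1 vertices a and e are the ends of a path, so G = P_5. A path has exactly one nontrivial symmetry — reversal — giving Aut(G) of order 2.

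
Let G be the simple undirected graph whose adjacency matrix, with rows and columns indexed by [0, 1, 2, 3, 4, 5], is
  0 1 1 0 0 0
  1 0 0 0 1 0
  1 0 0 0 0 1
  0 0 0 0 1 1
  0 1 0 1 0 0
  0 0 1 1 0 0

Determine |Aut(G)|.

12

Every vertex has degree 2 and the graph is connected, so G is the 6-cycle C_6. C_6 has 6 rotations and 6 reflections, so Aut(C_6) ≅ D_6 of order 12.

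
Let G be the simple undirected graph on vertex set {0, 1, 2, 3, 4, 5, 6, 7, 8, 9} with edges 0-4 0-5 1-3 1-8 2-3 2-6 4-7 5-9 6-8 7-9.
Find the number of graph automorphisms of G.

200

G has two connected components, {1, 2, 3, 6, 8} and {0, 4, 5, 7, 9}; each is 2-regular, so G = C_5 ⊔ C_5. Aut of a disjoint union of two copies of C_5 is the wreath product D_5 ≀ Z_2, of order 2·10² = 200.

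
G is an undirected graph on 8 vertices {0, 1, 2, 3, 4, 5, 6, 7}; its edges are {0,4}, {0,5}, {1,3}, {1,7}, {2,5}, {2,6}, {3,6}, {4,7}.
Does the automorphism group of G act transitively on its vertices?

Every vertex has degree 2 and the graph is connected, so G is the 8-cycle C_8. The automorphisms of the 8-cycle are exactly the symmetries of a regular 8-gon: the dihedral group D_8, |D_8| = 16. Under this action every vertex can be carried to every other, so G is vertex-transitive.

Yes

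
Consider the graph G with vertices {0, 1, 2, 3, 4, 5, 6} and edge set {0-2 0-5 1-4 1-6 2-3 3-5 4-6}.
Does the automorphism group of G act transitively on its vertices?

G has two connected components, {0, 2, 3, 5} and {1, 4, 6}; each is 2-regular, so G = C_4 ⊔ C_3. The orbit of 0 under Aut(G) is {0, 2, 3, 5}, which does not contain 1, so G is not vertex-transitive.

No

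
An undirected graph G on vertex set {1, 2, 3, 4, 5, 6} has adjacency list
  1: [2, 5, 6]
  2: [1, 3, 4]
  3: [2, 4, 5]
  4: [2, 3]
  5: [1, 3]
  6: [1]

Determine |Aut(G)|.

The degree sequence is [3, 3, 3, 2, 2, 1]. Checking the degree-preserving permutations of the vertex set shows that none except the identity preserves every edge, so Aut(G) is trivial.

1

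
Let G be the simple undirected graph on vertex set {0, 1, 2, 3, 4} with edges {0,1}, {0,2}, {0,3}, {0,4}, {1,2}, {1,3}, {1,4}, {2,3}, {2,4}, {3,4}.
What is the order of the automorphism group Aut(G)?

120

All 5 vertices are pairwise adjacent: G = K_5. Every bijection on the vertex set is an automorphism of K_5; hence Aut(K_5) ≅ S_5, order 120.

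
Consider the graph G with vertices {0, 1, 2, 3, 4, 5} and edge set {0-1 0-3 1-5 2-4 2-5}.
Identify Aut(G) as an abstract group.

the cyclic group of order 2

The degree sequence is [2, 2, 2, 1, 1, 2]; the two degree-1 vertices 3 and 4 are the ends of a path, so G = P_6. The only nontrivial automorphism of a path is the end-to-end reflection, so Aut(G) ≅ Z_2.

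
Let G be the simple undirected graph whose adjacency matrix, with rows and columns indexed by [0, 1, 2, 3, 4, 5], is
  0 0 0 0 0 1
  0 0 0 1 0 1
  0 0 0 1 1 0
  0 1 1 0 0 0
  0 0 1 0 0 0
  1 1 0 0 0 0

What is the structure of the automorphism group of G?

C_2

The degree sequence is [1, 2, 2, 2, 1, 2]; the two degree-1 vertices 0 and 4 are the ends of a path, so G = P_6. The only nontrivial automorphism of a path is the end-to-end reflection, so Aut(G) ≅ Z_2.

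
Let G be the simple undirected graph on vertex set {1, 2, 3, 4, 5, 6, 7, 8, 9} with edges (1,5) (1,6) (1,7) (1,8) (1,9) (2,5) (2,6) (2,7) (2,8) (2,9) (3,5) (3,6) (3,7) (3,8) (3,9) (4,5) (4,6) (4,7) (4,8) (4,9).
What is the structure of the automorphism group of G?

The vertices split by degree into {1, 2, 3, 4} (degree 5) and {5, 6, 7, 8, 9} (degree 4); every edge runs between the two parts, so G is the complete bipartite graph K_{4,5}. Automorphisms preserve the bipartition setwise (since the parts differ in size) and act as S_4 × S_5 within it; |Aut| = 2880.

S_4 × S_5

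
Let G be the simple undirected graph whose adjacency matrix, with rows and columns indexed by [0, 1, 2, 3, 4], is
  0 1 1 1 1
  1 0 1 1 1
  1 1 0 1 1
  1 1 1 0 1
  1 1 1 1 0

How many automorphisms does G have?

120

Every vertex has degree 4, so G is the complete graph K_5. Every bijection on the vertex set is an automorphism of K_5; hence Aut(K_5) ≅ S_5, order 120.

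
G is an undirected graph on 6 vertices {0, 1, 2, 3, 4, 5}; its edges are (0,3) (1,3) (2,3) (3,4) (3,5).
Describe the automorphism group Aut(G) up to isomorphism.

Vertex 3 has degree 5 and every other vertex has degree 1, so G is the star K_{1,5} with centre 3. Any automorphism fixes the centre and permutes the 5 leaves freely, so Aut(G) ≅ S_5 of order 5! = 120.

the symmetric group on 5 letters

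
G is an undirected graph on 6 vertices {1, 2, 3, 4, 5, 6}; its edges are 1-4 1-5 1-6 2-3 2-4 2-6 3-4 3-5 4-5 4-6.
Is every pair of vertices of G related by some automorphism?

No

Vertex 4 is the only vertex of degree 5, so every automorphism fixes it; G is not vertex-transitive.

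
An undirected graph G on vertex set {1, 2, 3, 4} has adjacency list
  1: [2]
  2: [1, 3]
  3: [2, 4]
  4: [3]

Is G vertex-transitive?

Automorphisms preserve degree, but G has vertices of degree 1 and vertices of degree 2; no automorphism maps one to the other, so G is not vertex-transitive.

No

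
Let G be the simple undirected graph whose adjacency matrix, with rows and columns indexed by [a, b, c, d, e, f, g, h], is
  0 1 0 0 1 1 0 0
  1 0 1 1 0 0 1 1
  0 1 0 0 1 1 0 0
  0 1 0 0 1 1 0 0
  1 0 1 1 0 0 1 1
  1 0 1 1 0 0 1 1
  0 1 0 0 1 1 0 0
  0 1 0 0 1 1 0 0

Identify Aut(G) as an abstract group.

The vertices split by degree into {b, e, f} (degree 5) and {a, c, d, g, h} (degree 3); every edge runs between the two parts, so G is the complete bipartite graph K_{3,5}. Automorphisms preserve the bipartition setwise (since the parts differ in size) and act as S_3 × S_5 within it; |Aut| = 720.

S_3 × S_5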